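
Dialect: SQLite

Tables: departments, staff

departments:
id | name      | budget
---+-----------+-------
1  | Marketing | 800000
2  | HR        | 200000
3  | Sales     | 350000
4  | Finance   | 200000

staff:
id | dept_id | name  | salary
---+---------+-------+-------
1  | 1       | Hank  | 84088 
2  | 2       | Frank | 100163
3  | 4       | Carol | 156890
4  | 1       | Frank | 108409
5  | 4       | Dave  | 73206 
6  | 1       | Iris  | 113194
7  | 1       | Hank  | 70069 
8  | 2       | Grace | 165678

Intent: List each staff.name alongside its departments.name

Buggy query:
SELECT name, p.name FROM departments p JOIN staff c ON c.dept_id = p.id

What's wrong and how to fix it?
Bug: 'name' exists in both joined tables, so the database can't tell which one is meant

Fix: Prefix ambiguous columns with the table alias

Corrected query:
SELECT c.name, p.name FROM departments p JOIN staff c ON c.dept_id = p.id

Result:
name  | name     
------+----------
Hank  | Marketing
Frank | HR       
Carol | Finance  
Frank | Marketing
Dave  | Finance  
Iris  | Marketing
Hank  | Marketing
Grace | HR       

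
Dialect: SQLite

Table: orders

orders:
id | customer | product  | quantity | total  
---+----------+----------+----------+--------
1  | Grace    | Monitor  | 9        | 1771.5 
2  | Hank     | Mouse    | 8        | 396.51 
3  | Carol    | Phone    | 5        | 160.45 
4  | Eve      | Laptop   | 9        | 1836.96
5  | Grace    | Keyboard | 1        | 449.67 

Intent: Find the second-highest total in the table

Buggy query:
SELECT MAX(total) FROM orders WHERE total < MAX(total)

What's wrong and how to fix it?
Bug: The inner MAX is an aggregate inside WHERE, which is not allowed

Fix: Compute the overall MAX in a subquery, then take MAX of rows below it

Corrected query:
SELECT MAX(total) FROM orders WHERE total < (SELECT MAX(total) FROM orders)

Result:
MAX(total)
----------
1771.5    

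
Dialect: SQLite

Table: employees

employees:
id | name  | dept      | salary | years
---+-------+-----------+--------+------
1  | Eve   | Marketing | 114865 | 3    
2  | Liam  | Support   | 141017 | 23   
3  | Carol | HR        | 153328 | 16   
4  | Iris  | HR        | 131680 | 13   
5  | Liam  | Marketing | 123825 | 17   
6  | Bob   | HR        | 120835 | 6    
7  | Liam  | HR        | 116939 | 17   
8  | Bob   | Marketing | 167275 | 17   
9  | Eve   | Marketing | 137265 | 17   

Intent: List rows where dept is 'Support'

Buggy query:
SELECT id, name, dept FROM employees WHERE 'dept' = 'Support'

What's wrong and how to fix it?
Bug: Single quotes denote string literals in SQL; the column name is being compared as a constant string

Fix: Remove the quotes around the column name (or use double quotes for an identifier)

Corrected query:
SELECT id, name, dept FROM employees WHERE dept = 'Support'

Result:
id | name | dept   
---+------+--------
2  | Liam | Support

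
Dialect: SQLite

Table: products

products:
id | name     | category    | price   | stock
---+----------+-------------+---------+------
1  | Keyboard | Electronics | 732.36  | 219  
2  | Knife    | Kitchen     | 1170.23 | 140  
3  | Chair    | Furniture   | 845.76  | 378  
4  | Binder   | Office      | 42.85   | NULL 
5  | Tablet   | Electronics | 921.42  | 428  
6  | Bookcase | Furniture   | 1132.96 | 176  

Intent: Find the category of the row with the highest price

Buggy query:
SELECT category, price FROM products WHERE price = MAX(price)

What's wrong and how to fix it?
Bug: WHERE is evaluated per row; an aggregate over the whole table isn't defined there

Fix: Wrap MAX in a scalar subquery so WHERE compares against a single value

Corrected query:
SELECT category, price FROM products WHERE price = (SELECT MAX(price) FROM products)

Result:
category | price  
---------+--------
Kitchen  | 1170.23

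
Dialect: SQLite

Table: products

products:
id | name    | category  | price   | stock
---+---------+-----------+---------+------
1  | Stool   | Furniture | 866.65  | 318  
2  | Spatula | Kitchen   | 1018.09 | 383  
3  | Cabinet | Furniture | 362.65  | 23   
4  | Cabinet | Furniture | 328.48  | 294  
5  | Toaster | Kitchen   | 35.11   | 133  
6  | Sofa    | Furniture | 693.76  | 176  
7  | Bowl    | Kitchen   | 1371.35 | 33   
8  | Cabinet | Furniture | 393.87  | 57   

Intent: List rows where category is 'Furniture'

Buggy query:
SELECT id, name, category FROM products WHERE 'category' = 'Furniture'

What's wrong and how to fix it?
Bug: Single quotes denote string literals in SQL; the column name is being compared as a constant string

Fix: Reference the column as category without single quotes

Corrected query:
SELECT id, name, category FROM products WHERE category = 'Furniture'

Result:
id | name    | category 
---+---------+----------
1  | Stool   | Furniture
3  | Cabinet | Furniture
4  | Cabinet | Furniture
6  | Sofa    | Furniture
8  | Cabinet | Furniture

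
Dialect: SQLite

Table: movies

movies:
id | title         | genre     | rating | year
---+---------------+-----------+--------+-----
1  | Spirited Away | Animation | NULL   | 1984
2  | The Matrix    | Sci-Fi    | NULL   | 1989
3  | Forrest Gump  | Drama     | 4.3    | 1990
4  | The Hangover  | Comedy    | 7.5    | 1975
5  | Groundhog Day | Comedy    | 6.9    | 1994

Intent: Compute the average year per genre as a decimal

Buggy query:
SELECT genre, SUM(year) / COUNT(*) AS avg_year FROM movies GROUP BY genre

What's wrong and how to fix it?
Bug: Both operands are integers, so '/' performs integer division and truncates

Fix: Cast one side to REAL so the division keeps the fractional part

Corrected query:
SELECT genre, SUM(year) * 1.0 / COUNT(*) AS avg_year FROM movies GROUP BY genre

Result:
genre     | avg_year
----------+---------
Animation | 1984    
Comedy    | 1984.5  
Drama     | 1990    
Sci-Fi    | 1989    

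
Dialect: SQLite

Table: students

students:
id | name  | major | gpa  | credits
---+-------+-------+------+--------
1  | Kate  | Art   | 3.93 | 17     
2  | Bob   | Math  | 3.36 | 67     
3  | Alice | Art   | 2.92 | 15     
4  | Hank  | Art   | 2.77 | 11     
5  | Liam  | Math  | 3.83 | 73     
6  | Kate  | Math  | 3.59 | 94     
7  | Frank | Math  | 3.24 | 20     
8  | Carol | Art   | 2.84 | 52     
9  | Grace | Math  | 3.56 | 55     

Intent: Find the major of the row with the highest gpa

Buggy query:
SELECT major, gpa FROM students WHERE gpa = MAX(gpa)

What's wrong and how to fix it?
Bug: MAX(gpa) is an aggregate and cannot be used directly in WHERE

Fix: Wrap MAX in a scalar subquery so WHERE compares against a single value

Corrected query:
SELECT major, gpa FROM students WHERE gpa = (SELECT MAX(gpa) FROM students)

Result:
major | gpa 
------+-----
Art   | 3.93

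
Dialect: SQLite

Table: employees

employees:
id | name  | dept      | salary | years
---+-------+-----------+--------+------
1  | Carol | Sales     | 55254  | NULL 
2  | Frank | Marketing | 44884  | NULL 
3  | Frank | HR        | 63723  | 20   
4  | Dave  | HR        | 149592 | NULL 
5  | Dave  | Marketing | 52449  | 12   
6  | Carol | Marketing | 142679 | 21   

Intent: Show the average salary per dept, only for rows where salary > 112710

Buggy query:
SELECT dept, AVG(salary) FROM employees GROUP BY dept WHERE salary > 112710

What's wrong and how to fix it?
Bug: WHERE cannot follow GROUP BY

Fix: Move the WHERE clause before GROUP BY

Corrected query:
SELECT dept, AVG(salary) FROM employees WHERE salary > 112710 GROUP BY dept

Result:
dept      | AVG(salary)
----------+------------
HR        | 149592     
Marketing | 142679     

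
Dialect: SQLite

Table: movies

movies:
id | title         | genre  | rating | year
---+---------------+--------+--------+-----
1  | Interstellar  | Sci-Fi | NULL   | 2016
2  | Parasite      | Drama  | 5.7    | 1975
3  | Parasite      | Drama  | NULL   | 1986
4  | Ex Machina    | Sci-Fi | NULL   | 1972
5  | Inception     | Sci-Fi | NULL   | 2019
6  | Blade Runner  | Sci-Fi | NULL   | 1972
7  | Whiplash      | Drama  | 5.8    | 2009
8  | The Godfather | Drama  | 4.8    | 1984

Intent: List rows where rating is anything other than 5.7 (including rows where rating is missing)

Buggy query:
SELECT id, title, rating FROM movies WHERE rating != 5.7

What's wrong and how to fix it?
Bug: 'rating != 5.7' is unknown when rating is NULL, so NULL rows are silently excluded

Fix: Add an explicit OR rating IS NULL to include the missing-value rows

Corrected query:
SELECT id, title, rating FROM movies WHERE rating != 5.7 OR rating IS NULL

Result:
id | title         | rating
---+---------------+-------
1  | Interstellar  | NULL  
3  | Parasite      | NULL  
4  | Ex Machina    | NULL  
5  | Inception     | NULL  
6  | Blade Runner  | NULL  
7  | Whiplash      | 5.8   
8  | The Godfather | 4.8   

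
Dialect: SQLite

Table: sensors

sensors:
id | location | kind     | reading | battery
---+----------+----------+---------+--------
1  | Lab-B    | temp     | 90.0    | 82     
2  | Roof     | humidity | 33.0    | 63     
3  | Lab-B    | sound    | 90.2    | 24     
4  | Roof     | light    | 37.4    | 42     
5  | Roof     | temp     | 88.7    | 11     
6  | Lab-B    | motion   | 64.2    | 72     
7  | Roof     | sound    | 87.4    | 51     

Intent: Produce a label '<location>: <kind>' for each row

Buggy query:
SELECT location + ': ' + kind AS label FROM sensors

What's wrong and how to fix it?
Bug: '+' is numeric addition; on text columns SQLite converts them to 0 instead of concatenating

Fix: Use the || operator for string concatenation

Corrected query:
SELECT location || ': ' || kind AS label FROM sensors

Result:
label         
--------------
Lab-B: temp   
Roof: humidity
Lab-B: sound  
Roof: light   
Roof: temp    
Lab-B: motion 
Roof: sound   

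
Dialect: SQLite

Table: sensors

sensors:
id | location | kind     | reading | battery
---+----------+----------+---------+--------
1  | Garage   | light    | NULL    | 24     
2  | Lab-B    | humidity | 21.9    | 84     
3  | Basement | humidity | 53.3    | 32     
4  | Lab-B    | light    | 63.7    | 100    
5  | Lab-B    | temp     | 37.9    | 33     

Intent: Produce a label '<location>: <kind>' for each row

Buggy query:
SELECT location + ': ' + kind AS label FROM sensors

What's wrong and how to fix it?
Bug: SQLite uses || for string concatenation; + coerces text to numbers (yielding 0)

Fix: Use the || operator for string concatenation

Corrected query:
SELECT location || ': ' || kind AS label FROM sensors

Result:
label             
------------------
Garage: light     
Lab-B: humidity   
Basement: humidity
Lab-B: light      
Lab-B: temp       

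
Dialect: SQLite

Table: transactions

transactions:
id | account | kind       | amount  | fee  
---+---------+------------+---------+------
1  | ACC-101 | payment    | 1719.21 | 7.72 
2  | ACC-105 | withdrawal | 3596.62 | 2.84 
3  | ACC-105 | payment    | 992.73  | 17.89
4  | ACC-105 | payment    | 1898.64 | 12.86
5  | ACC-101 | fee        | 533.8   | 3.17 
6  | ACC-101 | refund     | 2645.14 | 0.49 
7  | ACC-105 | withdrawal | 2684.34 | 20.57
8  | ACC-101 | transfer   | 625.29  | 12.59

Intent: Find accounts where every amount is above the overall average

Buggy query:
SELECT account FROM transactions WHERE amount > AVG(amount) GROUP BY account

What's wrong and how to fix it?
Bug: AVG() is an aggregate; it can't sit directly in WHERE

Fix: Compute the overall average in a scalar subquery and compare each group's MIN against it in HAVING

Corrected query:
SELECT account FROM transactions GROUP BY account HAVING MIN(amount) > (SELECT AVG(amount) FROM transactions)

Result:
(no rows)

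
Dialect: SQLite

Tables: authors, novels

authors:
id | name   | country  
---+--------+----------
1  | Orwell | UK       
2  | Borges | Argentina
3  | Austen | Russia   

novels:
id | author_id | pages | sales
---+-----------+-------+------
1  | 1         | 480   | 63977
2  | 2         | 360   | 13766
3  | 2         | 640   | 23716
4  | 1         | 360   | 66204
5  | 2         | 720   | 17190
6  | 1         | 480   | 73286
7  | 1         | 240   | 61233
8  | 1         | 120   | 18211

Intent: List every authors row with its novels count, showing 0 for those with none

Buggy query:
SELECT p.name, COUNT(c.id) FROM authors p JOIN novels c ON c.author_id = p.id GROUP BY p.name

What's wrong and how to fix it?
Bug: An inner join excludes parents with zero children

Fix: Switch to LEFT JOIN to retain unmatched parent rows

Corrected query:
SELECT p.name, COUNT(c.id) FROM authors p LEFT JOIN novels c ON c.author_id = p.id GROUP BY p.name

Result:
name   | COUNT(c.id)
-------+------------
Austen | 0          
Borges | 3          
Orwell | 5          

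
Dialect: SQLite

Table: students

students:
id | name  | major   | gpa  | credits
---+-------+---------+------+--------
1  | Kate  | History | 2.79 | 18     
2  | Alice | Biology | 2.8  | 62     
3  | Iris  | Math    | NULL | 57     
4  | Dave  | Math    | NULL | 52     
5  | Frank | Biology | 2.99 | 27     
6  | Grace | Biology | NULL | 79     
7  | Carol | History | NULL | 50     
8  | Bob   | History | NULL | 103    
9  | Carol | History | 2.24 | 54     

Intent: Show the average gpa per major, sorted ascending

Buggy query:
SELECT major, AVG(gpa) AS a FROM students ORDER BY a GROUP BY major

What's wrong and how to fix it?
Bug: ORDER BY appears before GROUP BY; SQL clause order requires GROUP BY first

Fix: Move ORDER BY to the end, after GROUP BY

Corrected query:
SELECT major, AVG(gpa) AS a FROM students GROUP BY major ORDER BY a

Result:
major   | a    
--------+------
Math    | NULL 
History | 2.515
Biology | 2.895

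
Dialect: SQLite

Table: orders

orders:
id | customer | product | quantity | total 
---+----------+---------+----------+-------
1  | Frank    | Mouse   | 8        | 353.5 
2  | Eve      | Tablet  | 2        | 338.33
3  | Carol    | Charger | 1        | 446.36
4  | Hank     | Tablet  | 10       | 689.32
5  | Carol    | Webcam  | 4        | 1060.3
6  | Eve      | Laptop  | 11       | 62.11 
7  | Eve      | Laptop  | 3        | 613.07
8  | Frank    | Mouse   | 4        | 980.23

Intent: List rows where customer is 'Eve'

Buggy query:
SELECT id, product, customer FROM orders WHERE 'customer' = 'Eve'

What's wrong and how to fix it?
Bug: Single quotes denote string literals in SQL; the column name is being compared as a constant string

Fix: Reference the column as customer without single quotes

Corrected query:
SELECT id, product, customer FROM orders WHERE customer = 'Eve'

Result:
id | product | customer
---+---------+---------
2  | Tablet  | Eve     
6  | Laptop  | Eve     
7  | Laptop  | Eve     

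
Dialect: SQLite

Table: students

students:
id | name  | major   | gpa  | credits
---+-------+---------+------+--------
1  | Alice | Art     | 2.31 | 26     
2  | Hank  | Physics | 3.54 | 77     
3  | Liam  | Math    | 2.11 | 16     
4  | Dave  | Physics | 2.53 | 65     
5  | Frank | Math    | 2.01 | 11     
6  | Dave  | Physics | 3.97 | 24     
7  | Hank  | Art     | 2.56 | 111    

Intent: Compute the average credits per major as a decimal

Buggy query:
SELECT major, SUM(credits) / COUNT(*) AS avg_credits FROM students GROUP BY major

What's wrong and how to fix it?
Bug: Both operands are integers, so '/' performs integer division and truncates

Fix: Cast one side to REAL so the division keeps the fractional part

Corrected query:
SELECT major, SUM(credits) * 1.0 / COUNT(*) AS avg_credits FROM students GROUP BY major

Result:
major   | avg_credits
--------+------------
Art     | 68.5       
Math    | 13.5       
Physics | 55.333333  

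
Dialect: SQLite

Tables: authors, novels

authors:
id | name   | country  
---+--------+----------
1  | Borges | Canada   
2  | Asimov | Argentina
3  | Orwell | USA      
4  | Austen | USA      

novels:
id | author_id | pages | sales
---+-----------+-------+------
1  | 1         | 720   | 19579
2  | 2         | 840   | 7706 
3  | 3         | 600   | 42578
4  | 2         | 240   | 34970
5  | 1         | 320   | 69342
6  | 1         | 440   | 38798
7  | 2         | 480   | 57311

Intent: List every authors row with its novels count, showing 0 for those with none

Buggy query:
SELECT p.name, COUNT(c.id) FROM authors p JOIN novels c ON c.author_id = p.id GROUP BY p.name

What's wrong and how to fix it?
Bug: INNER JOIN drops authors rows that have no matching novels rows

Fix: Switch to LEFT JOIN to retain unmatched parent rows

Corrected query:
SELECT p.name, COUNT(c.id) FROM authors p LEFT JOIN novels c ON c.author_id = p.id GROUP BY p.name

Result:
name   | COUNT(c.id)
-------+------------
Asimov | 3          
Austen | 0          
Borges | 3          
Orwell | 1          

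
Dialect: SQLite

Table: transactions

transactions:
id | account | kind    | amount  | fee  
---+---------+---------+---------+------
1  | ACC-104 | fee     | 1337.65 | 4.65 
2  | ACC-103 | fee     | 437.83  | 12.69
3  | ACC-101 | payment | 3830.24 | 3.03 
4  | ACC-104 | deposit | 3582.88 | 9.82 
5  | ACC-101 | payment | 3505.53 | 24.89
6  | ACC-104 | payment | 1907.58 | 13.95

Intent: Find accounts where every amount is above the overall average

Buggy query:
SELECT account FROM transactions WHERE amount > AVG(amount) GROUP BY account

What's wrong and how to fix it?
Bug: AVG() is an aggregate; it can't sit directly in WHERE

Fix: Use a subquery for AVG and a HAVING MIN(...) filter so the condition holds for every row in the group

Corrected query:
SELECT account FROM transactions GROUP BY account HAVING MIN(amount) > (SELECT AVG(amount) FROM transactions)

Result:
account
-------
ACC-101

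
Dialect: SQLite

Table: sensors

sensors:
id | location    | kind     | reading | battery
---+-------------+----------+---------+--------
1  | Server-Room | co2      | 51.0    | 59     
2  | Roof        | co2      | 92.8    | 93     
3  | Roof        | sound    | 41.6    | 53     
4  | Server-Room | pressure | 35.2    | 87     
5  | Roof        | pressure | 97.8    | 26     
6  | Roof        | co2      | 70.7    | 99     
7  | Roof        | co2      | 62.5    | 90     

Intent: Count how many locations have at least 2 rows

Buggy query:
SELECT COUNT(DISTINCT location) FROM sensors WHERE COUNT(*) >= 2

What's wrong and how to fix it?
Bug: WHERE filters individual rows, not groups, so a group-level COUNT is invalid there

Fix: Group first with HAVING COUNT(*) >= 2, then COUNT the resulting groups

Corrected query:
SELECT COUNT(*) FROM (SELECT location FROM sensors GROUP BY location HAVING COUNT(*) >= 2)

Result:
COUNT(*)
--------
2       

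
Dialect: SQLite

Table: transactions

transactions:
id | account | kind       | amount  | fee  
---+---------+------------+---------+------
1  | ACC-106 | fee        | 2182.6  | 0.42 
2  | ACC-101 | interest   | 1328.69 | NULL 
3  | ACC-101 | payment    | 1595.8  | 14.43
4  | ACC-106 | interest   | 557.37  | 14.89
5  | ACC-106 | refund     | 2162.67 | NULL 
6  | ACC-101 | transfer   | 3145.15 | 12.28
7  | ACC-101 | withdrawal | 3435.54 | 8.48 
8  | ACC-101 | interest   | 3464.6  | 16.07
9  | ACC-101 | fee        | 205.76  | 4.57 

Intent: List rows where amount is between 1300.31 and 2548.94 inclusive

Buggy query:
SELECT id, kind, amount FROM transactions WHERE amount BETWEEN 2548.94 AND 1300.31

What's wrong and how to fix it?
Bug: The bounds are reversed; BETWEEN a AND b requires a <= b to match anything

Fix: Write BETWEEN 1300.31 AND 2548.94

Corrected query:
SELECT id, kind, amount FROM transactions WHERE amount BETWEEN 1300.31 AND 2548.94

Result:
id | kind     | amount 
---+----------+--------
1  | fee      | 2182.6 
2  | interest | 1328.69
3  | payment  | 1595.8 
5  | refund   | 2162.67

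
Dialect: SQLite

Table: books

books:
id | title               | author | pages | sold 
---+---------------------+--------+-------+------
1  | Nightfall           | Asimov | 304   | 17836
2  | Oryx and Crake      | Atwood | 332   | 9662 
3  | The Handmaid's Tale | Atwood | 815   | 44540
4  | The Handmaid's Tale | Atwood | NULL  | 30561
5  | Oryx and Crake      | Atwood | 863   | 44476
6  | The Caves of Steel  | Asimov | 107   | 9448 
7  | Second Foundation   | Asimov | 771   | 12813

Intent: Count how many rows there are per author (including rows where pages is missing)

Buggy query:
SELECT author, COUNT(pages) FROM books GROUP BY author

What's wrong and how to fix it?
Bug: COUNT(pages) skips NULLs, so groups with missing pages are undercounted

Fix: Replace COUNT(pages) with COUNT(*)

Corrected query:
SELECT author, COUNT(*) FROM books GROUP BY author

Result:
author | COUNT(*)
-------+---------
Asimov | 3       
Atwood | 4       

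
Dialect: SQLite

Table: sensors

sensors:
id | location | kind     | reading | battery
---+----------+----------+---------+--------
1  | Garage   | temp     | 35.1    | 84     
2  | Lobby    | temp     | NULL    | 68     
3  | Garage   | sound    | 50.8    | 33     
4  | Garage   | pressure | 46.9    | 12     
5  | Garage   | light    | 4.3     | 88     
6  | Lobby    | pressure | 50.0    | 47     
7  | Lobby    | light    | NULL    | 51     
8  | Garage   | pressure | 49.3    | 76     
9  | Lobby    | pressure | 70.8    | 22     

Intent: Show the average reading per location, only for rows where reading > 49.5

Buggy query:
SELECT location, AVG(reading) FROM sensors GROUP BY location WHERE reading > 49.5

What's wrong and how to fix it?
Bug: WHERE cannot follow GROUP BY

Fix: Move the WHERE clause before GROUP BY

Corrected query:
SELECT location, AVG(reading) FROM sensors WHERE reading > 49.5 GROUP BY location

Result:
location | AVG(reading)
---------+-------------
Garage   | 50.8        
Lobby    | 60.4        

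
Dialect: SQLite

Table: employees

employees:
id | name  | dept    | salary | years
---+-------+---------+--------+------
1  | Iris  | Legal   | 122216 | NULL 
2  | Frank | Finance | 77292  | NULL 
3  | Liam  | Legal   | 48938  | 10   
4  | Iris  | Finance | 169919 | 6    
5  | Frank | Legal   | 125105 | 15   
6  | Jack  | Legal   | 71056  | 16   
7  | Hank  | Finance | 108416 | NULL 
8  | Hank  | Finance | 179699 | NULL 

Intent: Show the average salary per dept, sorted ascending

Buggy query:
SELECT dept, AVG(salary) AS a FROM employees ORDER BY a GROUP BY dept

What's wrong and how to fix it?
Bug: GROUP BY must precede ORDER BY

Fix: Move ORDER BY to the end, after GROUP BY

Corrected query:
SELECT dept, AVG(salary) AS a FROM employees GROUP BY dept ORDER BY a

Result:
dept    | a       
--------+---------
Legal   | 91828.75
Finance | 133831.5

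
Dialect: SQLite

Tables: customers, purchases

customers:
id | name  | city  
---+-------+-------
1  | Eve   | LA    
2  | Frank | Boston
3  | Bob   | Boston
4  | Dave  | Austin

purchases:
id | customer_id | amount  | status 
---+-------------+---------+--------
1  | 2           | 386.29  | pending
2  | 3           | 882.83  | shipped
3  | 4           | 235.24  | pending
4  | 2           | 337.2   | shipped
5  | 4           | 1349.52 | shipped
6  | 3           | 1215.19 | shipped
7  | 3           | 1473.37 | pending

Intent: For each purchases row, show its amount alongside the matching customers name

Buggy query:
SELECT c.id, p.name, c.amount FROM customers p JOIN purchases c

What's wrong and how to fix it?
Bug: Missing join condition: each purchases row is matched to all customers rows instead of just its own

Fix: Specify the join condition linking the foreign key to the parent id

Corrected query:
SELECT c.id, p.name, c.amount FROM customers p JOIN purchases c ON c.customer_id = p.id

Result:
id | name  | amount 
---+-------+--------
1  | Frank | 386.29 
2  | Bob   | 882.83 
3  | Dave  | 235.24 
4  | Frank | 337.2  
5  | Dave  | 1349.52
6  | Bob   | 1215.19
7  | Bob   | 1473.37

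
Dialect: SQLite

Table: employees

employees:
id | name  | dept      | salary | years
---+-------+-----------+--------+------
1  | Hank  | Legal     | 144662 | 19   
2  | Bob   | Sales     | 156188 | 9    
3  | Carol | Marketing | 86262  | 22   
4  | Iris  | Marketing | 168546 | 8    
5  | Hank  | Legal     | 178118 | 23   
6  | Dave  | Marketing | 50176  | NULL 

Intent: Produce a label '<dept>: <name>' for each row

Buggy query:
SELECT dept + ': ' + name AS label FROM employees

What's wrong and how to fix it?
Bug: '+' is numeric addition; on text columns SQLite converts them to 0 instead of concatenating

Fix: Use the || operator for string concatenation

Corrected query:
SELECT dept || ': ' || name AS label FROM employees

Result:
label           
----------------
Legal: Hank     
Sales: Bob      
Marketing: Carol
Marketing: Iris 
Legal: Hank     
Marketing: Dave 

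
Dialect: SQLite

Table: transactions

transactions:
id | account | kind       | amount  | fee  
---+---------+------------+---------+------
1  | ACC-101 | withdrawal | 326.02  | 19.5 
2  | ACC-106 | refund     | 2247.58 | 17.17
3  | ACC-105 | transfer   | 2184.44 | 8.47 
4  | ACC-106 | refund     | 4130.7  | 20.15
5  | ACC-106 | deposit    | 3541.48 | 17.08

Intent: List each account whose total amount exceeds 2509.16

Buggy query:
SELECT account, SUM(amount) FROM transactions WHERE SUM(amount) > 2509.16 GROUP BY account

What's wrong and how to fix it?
Bug: Aggregate functions cannot appear in a WHERE clause

Fix: Move the aggregate condition to a HAVING clause

Corrected query:
SELECT account, SUM(amount) FROM transactions GROUP BY account HAVING SUM(amount) > 2509.16

Result:
account | SUM(amount)
--------+------------
ACC-106 | 9919.76    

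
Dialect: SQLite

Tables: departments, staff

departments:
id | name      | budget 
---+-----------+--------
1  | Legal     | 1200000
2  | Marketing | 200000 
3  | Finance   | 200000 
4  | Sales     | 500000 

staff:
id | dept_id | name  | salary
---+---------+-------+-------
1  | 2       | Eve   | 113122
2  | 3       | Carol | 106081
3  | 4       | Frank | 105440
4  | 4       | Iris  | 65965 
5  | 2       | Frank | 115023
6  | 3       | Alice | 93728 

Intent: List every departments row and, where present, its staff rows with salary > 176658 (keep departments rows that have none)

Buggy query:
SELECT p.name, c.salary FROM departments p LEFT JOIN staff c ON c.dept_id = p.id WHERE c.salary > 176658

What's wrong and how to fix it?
Bug: A WHERE condition on the right-hand table after LEFT JOIN drops unmatched parents

Fix: Move the right-table condition into the ON clause so unmatched parents are kept

Corrected query:
SELECT p.name, c.salary FROM departments p LEFT JOIN staff c ON c.dept_id = p.id AND c.salary > 176658

Result:
name      | salary
----------+-------
Legal     | NULL  
Marketing | NULL  
Finance   | NULL  
Sales     | NULL  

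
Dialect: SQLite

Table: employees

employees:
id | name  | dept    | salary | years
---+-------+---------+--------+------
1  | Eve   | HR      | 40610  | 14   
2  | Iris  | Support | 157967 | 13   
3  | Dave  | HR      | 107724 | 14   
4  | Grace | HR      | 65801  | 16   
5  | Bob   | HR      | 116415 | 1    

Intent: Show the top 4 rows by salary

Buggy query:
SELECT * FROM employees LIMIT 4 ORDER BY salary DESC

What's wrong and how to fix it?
Bug: LIMIT must come after ORDER BY

Fix: Sort with ORDER BY, then apply LIMIT

Corrected query:
SELECT * FROM employees ORDER BY salary DESC LIMIT 4

Result:
id | name  | dept    | salary | years
---+-------+---------+--------+------
2  | Iris  | Support | 157967 | 13   
5  | Bob   | HR      | 116415 | 1    
3  | Dave  | HR      | 107724 | 14   
4  | Grace | HR      | 65801  | 16   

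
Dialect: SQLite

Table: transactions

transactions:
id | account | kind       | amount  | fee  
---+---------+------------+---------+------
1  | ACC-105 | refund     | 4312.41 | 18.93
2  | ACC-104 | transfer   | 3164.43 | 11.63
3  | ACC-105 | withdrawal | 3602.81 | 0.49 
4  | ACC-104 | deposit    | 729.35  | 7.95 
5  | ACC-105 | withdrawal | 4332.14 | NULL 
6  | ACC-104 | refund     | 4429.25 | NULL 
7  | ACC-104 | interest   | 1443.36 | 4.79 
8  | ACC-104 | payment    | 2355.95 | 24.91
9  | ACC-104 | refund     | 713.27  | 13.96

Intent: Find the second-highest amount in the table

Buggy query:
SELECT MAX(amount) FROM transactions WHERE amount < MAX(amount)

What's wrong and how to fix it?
Bug: MAX(amount) on the right of the comparison is an aggregate-in-WHERE error

Fix: Put the inner MAX in a scalar subquery

Corrected query:
SELECT MAX(amount) FROM transactions WHERE amount < (SELECT MAX(amount) FROM transactions)

Result:
MAX(amount)
-----------
4332.14    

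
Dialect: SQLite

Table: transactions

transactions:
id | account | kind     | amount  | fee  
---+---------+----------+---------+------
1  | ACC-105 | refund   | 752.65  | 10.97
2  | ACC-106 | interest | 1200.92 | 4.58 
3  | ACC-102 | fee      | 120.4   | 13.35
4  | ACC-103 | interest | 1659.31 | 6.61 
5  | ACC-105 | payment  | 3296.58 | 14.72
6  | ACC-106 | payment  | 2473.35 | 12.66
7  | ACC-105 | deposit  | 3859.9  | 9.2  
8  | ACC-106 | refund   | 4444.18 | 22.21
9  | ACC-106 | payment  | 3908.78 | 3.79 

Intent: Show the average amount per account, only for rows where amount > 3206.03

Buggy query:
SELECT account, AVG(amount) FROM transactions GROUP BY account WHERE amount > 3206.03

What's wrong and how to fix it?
Bug: WHERE cannot follow GROUP BY

Fix: Place WHERE between FROM and GROUP BY

Corrected query:
SELECT account, AVG(amount) FROM transactions WHERE amount > 3206.03 GROUP BY account

Result:
account | AVG(amount)
--------+------------
ACC-105 | 3578.24    
ACC-106 | 4176.48    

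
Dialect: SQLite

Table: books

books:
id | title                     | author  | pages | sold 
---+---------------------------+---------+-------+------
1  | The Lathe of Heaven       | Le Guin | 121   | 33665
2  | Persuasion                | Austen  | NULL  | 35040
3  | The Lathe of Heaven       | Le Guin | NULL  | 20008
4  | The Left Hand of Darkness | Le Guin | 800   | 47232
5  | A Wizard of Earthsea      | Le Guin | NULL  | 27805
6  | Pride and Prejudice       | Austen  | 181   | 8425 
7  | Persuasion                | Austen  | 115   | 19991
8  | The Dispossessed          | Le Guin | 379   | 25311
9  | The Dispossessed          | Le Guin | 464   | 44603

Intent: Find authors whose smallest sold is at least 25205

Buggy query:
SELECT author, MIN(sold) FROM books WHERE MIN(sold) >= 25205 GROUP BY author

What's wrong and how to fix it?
Bug: MIN() in WHERE is a misuse of aggregate

Fix: Use HAVING for the per-group MIN condition

Corrected query:
SELECT author, MIN(sold) FROM books GROUP BY author HAVING MIN(sold) >= 25205

Result:
(no rows)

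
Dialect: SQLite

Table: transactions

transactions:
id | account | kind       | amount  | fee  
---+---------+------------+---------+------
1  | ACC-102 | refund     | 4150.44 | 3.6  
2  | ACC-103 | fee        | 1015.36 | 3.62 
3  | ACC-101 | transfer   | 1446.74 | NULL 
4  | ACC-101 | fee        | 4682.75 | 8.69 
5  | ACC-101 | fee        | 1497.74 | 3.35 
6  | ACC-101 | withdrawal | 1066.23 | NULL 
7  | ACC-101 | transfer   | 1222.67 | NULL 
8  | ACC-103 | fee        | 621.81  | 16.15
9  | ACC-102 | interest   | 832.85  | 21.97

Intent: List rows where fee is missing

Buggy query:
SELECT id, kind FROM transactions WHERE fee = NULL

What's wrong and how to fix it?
Bug: Comparing to NULL with '=' never matches; NULL = NULL is unknown, not true

Fix: Use IS NULL to test for NULL

Corrected query:
SELECT id, kind FROM transactions WHERE fee IS NULL

Result:
id | kind      
---+-----------
3  | transfer  
6  | withdrawal
7  | transfer  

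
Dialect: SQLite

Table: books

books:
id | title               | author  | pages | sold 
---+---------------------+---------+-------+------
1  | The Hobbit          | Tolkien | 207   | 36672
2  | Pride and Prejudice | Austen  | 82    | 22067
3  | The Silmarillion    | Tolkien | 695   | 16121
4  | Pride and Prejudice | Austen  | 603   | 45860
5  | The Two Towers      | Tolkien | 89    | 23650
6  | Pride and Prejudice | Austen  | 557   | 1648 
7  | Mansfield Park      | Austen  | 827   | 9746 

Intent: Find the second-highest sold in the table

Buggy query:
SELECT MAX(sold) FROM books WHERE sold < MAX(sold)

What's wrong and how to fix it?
Bug: MAX(sold) on the right of the comparison is an aggregate-in-WHERE error

Fix: Put the inner MAX in a scalar subquery

Corrected query:
SELECT MAX(sold) FROM books WHERE sold < (SELECT MAX(sold) FROM books)

Result:
MAX(sold)
---------
36672    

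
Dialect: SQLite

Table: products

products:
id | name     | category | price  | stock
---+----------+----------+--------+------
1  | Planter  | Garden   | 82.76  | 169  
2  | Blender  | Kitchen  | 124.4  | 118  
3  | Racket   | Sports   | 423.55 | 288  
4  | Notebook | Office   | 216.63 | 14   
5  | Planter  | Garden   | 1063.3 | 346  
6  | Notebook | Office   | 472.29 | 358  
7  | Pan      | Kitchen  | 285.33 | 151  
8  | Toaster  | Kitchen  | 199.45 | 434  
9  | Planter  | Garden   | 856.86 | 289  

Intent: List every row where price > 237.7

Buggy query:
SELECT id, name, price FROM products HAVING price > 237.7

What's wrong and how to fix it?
Bug: This is a non-aggregate query (no GROUP BY, no aggregates), so in SQLite the HAVING clause is invalid here; a row-level condition belongs in WHERE

Fix: Use WHERE for row-level filtering

Corrected query:
SELECT id, name, price FROM products WHERE price > 237.7

Result:
id | name     | price 
---+----------+-------
3  | Racket   | 423.55
5  | Planter  | 1063.3
6  | Notebook | 472.29
7  | Pan      | 285.33
9  | Planter  | 856.86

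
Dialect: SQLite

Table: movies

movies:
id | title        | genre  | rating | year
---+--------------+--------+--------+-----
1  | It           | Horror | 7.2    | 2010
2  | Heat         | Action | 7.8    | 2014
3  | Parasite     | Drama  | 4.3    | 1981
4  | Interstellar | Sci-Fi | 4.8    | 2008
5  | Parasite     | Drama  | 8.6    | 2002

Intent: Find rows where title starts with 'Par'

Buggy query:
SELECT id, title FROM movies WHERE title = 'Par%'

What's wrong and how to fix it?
Bug: '=' compares the literal string including the % character; pattern matching needs LIKE

Fix: Use LIKE for wildcard pattern matching

Corrected query:
SELECT id, title FROM movies WHERE title LIKE 'Par%'

Result:
id | title   
---+---------
3  | Parasite
5  | Parasite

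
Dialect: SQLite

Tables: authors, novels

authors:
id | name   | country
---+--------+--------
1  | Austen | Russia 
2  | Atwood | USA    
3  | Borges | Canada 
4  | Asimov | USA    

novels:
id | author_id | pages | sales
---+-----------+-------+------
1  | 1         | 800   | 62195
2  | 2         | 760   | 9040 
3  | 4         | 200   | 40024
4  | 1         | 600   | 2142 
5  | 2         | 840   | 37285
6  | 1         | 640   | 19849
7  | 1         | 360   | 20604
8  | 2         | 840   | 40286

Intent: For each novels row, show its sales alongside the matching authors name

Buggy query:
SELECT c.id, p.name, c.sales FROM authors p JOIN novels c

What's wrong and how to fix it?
Bug: Missing join condition: each novels row is matched to all authors rows instead of just its own

Fix: Specify the join condition linking the foreign key to the parent id

Corrected query:
SELECT c.id, p.name, c.sales FROM authors p JOIN novels c ON c.author_id = p.id

Result:
id | name   | sales
---+--------+------
1  | Austen | 62195
2  | Atwood | 9040 
3  | Asimov | 40024
4  | Austen | 2142 
5  | Atwood | 37285
6  | Austen | 19849
7  | Austen | 20604
8  | Atwood | 40286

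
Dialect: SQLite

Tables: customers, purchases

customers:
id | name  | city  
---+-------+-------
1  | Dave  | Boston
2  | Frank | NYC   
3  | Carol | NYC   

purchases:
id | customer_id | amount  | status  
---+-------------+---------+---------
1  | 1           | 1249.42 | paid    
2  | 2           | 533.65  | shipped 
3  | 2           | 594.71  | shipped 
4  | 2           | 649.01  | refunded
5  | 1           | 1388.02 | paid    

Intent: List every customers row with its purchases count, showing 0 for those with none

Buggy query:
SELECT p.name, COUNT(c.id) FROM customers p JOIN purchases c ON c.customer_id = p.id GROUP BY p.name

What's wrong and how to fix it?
Bug: An inner join excludes parents with zero children

Fix: Switch to LEFT JOIN to retain unmatched parent rows

Corrected query:
SELECT p.name, COUNT(c.id) FROM customers p LEFT JOIN purchases c ON c.customer_id = p.id GROUP BY p.name

Result:
name  | COUNT(c.id)
------+------------
Carol | 0          
Dave  | 2          
Frank | 3          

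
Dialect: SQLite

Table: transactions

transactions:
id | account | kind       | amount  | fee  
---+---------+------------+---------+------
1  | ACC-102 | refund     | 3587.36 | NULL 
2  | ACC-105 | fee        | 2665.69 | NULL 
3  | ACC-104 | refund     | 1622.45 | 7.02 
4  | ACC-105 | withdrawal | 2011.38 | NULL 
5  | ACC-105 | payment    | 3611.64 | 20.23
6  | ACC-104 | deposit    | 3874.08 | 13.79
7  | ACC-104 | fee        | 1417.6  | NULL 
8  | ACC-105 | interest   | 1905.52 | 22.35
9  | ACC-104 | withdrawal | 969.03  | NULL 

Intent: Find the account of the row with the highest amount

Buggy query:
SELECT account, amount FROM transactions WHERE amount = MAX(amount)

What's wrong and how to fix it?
Bug: MAX(amount) is an aggregate and cannot be used directly in WHERE

Fix: Wrap MAX in a scalar subquery so WHERE compares against a single value

Corrected query:
SELECT account, amount FROM transactions WHERE amount = (SELECT MAX(amount) FROM transactions)

Result:
account | amount 
--------+--------
ACC-104 | 3874.08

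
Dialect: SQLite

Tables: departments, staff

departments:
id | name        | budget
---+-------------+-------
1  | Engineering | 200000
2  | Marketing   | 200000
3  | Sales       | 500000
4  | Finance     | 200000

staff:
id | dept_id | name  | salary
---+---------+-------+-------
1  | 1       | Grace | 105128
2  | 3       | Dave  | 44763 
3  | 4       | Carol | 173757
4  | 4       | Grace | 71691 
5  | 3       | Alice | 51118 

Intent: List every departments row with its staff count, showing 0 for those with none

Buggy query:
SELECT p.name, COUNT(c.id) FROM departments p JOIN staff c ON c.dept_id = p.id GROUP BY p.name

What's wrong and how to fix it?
Bug: INNER JOIN drops departments rows that have no matching staff rows

Fix: Switch to LEFT JOIN to retain unmatched parent rows

Corrected query:
SELECT p.name, COUNT(c.id) FROM departments p LEFT JOIN staff c ON c.dept_id = p.id GROUP BY p.name

Result:
name        | COUNT(c.id)
------------+------------
Engineering | 1          
Finance     | 2          
Marketing   | 0          
Sales       | 2          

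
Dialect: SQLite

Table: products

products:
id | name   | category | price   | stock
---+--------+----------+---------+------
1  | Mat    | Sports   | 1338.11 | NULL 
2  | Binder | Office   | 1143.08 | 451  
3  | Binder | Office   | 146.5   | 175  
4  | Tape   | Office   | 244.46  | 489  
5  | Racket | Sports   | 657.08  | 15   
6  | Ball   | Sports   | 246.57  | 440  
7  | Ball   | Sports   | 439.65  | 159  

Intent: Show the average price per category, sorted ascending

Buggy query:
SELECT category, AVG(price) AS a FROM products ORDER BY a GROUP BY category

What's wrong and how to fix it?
Bug: GROUP BY must precede ORDER BY

Fix: Move ORDER BY to the end, after GROUP BY

Corrected query:
SELECT category, AVG(price) AS a FROM products GROUP BY category ORDER BY a

Result:
category | a         
---------+-----------
Office   | 511.346667
Sports   | 670.3525  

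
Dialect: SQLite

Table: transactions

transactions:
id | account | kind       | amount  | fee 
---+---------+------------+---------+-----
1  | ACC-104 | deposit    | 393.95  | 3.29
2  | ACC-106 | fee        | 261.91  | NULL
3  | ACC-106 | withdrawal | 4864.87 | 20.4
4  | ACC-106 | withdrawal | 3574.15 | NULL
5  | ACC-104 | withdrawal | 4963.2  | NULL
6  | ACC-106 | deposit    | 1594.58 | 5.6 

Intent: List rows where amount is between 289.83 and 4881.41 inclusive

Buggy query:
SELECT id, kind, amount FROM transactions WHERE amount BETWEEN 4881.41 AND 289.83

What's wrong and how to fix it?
Bug: BETWEEN expects the lower bound first; with 4881.41 AND 289.83 the range is empty

Fix: Swap the bounds so the smaller value comes first

Corrected query:
SELECT id, kind, amount FROM transactions WHERE amount BETWEEN 289.83 AND 4881.41

Result:
id | kind       | amount 
---+------------+--------
1  | deposit    | 393.95 
3  | withdrawal | 4864.87
4  | withdrawal | 3574.15
6  | deposit    | 1594.58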